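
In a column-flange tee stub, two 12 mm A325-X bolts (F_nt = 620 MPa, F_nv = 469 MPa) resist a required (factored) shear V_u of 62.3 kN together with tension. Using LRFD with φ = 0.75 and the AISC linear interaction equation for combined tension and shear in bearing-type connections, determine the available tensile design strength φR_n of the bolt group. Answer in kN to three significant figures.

A_b = π·12²/4 = 113.1 mm²; f_rv = 62.3 × 1000 / (2 × 113.1) = 275.4 MPa.
F'_nt = 1.3 F_nt − (F_nt / φF_nv) f_rv = 1.3·620 − (620/(0.75·469))·275.4 = 320.5 MPa, capped at F_nt → F'_nt = 320.5 MPa.
R_n = F'_nt · A_b · n = 320.5 × 113.1 × 2 / 1000 = 72.5 kN.
Design strength φR_n = 0.75 × 72.5 = 54.4 kN.

54.4 kN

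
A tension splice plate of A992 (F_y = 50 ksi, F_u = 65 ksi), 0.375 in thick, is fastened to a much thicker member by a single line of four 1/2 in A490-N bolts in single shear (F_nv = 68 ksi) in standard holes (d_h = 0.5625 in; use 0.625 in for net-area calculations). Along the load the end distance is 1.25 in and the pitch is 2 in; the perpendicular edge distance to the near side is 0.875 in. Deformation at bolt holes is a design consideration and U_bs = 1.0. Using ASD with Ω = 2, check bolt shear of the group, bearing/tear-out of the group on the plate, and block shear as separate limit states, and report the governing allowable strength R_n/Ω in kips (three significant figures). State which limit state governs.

Bolt shear: A_b = π·0.5²/4 = 0.1963 in²; R_n = 68 × 0.1963 × 4 × 1 = 53.41 kips → 53.41 / 2 = 26.7 kips.
Bearing: edge l_c = 0.9688, r_n = 28.34 kips; interior l_c = 1.438, r_n = 29.25 kips; R_n = 28.34 + 3·29.25 = 116.1 kips → 58 kips.
Block shear: A_gv = 2.719, A_nv = 1.898, A_nt = 0.2109 in²; R_n = min(0.6F_uA_nv, 0.6F_yA_gv) + U_bs·F_u·A_nt = 87.75 kips → 43.9 kips.
Bolt shear governs: 26.7 kips.

26.7 kips (bolt shear governs)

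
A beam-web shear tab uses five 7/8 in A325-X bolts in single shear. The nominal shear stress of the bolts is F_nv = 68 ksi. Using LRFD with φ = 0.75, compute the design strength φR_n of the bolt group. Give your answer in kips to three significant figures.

A_b = π × 0.875² / 4 = 0.6013 in².
R_n = F_nv · A_b · n · n_s = 68 × 0.6013 × 5 × 1 = 204.4 kips.
Design strength φR_n = 0.75 × 204.4 = 153 kips.

153 kips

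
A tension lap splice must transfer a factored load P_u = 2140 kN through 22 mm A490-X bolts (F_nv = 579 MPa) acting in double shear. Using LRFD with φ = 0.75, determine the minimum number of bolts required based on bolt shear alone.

A_b = π·22²/4 = 380.1 mm².
Per-bolt design strength φR_n = 0.75 × 579 × 380.1 × 2 / 1000 = 330.1 kN.
n ≥ 2140 / 330.1 = 6.482 → use 7 bolts.

7 bolts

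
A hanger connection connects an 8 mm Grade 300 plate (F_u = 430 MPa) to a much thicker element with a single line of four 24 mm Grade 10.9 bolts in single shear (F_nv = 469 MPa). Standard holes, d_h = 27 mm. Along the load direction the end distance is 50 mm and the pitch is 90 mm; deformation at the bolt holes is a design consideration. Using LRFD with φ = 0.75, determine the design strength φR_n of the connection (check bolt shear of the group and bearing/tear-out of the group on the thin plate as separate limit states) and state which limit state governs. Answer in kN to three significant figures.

559 kN (bearing governs)

Bolt shear: A_b = π·24²/4 = 452.4 mm²; R_n = 469 × 452.4 × 4 × 1 / 1000 = 848.7 kN → 0.75 × 848.7 = 637 kN.
Bearing (1.2 l_c t F_u ≤ 2.4 d t F_u): upper limit = 2.4·24·8·430 / 1000 = 198.1 kN.
  Edge l_c = 50 − 27/2 = 36.5 → r_n = 150.7 kN; interior l_c = 90 − 27 = 63 → r_n = 198.1 kN.
  R_n,bearing = 1·150.7 + 3·198.1 = 745.1 kN → 0.75 × 745.1 = 559 kN.
Bearing governs: 559 kN.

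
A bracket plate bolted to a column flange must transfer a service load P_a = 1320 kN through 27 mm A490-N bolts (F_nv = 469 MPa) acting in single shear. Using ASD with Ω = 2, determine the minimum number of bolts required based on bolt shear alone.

10 bolts

A_b = π·27²/4 = 572.6 mm².
Per-bolt allowable strength R_n/Ω = 469 × 572.6 × 1 / 1000 / 2 = 134.3 kN.
n ≥ 1320 / 134.3 = 9.831 → use 10 bolts.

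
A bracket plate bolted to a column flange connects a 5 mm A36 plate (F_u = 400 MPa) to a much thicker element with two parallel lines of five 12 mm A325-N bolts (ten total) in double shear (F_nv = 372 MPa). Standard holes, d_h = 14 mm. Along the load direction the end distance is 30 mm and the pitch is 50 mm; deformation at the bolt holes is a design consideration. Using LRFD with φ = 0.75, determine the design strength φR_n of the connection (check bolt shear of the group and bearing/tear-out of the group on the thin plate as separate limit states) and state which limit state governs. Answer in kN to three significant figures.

Bolt shear: A_b = π·12²/4 = 113.1 mm²; R_n = 372 × 113.1 × 10 × 2 / 1000 = 841.4 kN → 0.75 × 841.4 = 631 kN.
Bearing (1.2 l_c t F_u ≤ 2.4 d t F_u): upper limit = 2.4·12·5·400 / 1000 = 57.6 kN.
  Edge l_c = 30 − 14/2 = 23 → r_n = 55.2 kN; interior l_c = 50 − 14 = 36 → r_n = 57.6 kN.
  R_n,bearing = 2·55.2 + 8·57.6 = 571.2 kN → 0.75 × 571.2 = 428 kN.
Bearing governs: 428 kN.

428 kN (bearing governs)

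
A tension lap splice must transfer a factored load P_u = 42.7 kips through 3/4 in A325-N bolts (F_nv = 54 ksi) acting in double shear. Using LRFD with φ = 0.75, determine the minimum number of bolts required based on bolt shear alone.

2 bolts

A_b = π·0.75²/4 = 0.4418 in².
Per-bolt design strength φR_n = 0.75 × 54 × 0.4418 × 2 = 35.78 kips.
n ≥ 42.7 / 35.78 = 1.193 → use 2 bolts.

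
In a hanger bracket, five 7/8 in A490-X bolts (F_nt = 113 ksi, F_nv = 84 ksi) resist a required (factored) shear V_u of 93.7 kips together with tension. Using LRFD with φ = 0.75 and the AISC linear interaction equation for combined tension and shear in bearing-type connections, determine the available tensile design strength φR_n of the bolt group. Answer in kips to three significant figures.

A_b = π·0.875²/4 = 0.6013 in²; f_rv = 93.7 / (5 × 0.6013) = 31.16 ksi.
F'_nt = 1.3 F_nt − (F_nt / φF_nv) f_rv = 1.3·113 − (113/(0.75·84))·31.16 = 91 ksi, capped at F_nt → F'_nt = 91 ksi.
R_n = F'_nt · A_b · n = 91 × 0.6013 × 5 = 273.6 kips.
Design strength φR_n = 0.75 × 273.6 = 205 kips.

205 kips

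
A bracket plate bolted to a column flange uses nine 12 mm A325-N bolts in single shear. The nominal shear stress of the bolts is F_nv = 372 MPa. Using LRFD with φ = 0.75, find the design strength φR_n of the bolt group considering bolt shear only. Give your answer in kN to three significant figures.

284 kN

A_b = π × 12² / 4 = 113.1 mm².
R_n = F_nv · A_b · n · n_s = 372 × 113.1 × 9 × 1 / 1000 = 378.6 kN.
Design strength φR_n = 0.75 × 378.6 = 284 kN.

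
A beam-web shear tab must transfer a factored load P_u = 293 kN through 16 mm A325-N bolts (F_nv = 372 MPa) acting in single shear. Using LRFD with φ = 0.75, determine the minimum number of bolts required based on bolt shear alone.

A_b = π·16²/4 = 201.1 mm².
Per-bolt design strength φR_n = 0.75 × 372 × 201.1 × 1 / 1000 = 56.1 kN.
n ≥ 293 / 56.1 = 5.223 → use 6 bolts.

6 bolts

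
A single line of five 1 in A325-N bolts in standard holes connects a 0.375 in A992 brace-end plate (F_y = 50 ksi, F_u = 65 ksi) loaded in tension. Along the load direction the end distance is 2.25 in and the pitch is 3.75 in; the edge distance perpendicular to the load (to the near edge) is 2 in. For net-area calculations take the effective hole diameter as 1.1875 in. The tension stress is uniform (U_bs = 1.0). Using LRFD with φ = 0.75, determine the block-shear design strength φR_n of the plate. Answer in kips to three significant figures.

Shear plane L_v = 2.25 + 4·3.75 = 17.25 in; A_gv = 17.25 × 0.375 = 6.469 in².
A_nv = (17.25 − 4.5·1.1875) × 0.375 = 4.465 in².
A_nt = (2 − 0.5·1.1875) × 0.375 = 0.5273 in².
0.6 F_u A_nv = 174.1 kips; 0.6 F_y A_gv = 194.1 kips → shear rupture governs the shear term.
R_n = 174.1 + 1.0 × 65 × 0.5273 = 208.4 kips.
Design strength φR_n = 0.75 × 208.4 = 156 kips.

156 kips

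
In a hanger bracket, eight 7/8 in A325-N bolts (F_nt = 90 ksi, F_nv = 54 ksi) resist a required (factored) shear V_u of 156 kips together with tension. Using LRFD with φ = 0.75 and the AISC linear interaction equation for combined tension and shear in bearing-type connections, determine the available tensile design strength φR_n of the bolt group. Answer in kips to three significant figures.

162 kips

A_b = π·0.875²/4 = 0.6013 in²; f_rv = 156 / (8 × 0.6013) = 32.43 ksi.
F'_nt = 1.3 F_nt − (F_nt / φF_nv) f_rv = 1.3·90 − (90/(0.75·54))·32.43 = 44.94 ksi, capped at F_nt → F'_nt = 44.94 ksi.
R_n = F'_nt · A_b · n = 44.94 × 0.6013 × 8 = 216.2 kips.
Design strength φR_n = 0.75 × 216.2 = 162 kips.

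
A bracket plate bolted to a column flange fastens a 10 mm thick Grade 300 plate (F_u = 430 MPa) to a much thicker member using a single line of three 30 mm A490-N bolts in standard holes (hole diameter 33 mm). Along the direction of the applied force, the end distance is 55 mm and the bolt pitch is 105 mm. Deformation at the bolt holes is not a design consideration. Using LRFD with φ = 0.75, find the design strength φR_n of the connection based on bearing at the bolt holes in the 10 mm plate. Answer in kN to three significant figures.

767 kN

Per bolt r_n = 1.5 l_c t F_u ≤ 3.0 d t F_u; upper limit = 3.0 × 30 × 10 × 430 / 1000 = 387 kN.
Edge bolt: l_c = 55 − 33/2 = 38.5 mm → 1.5 × 38.5 × 10 × 430 / 1000 = 248.3 → r_n = 248.3 kN.
Interior bolts: l_c = 105 − 33 = 72 mm → 1.5 × 72 × 10 × 430 / 1000 = 464.4 → r_n = 387 kN.
R_n = 1 × 248.3 + 2 × 387 = 1022 kN.
Design strength φR_n = 0.75 × 1022 = 767 kN.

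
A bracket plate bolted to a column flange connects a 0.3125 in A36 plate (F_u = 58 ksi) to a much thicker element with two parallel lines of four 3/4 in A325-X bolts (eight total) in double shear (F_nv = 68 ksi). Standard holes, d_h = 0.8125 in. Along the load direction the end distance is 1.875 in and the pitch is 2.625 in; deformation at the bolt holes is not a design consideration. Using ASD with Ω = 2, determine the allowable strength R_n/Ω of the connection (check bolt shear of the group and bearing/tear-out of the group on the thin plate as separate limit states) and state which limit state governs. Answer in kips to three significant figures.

162 kips (bearing governs)

Bolt shear: A_b = π·0.75²/4 = 0.4418 in²; R_n = 68 × 0.4418 × 8 × 2 = 480.7 kips → 480.7 / 2 = 240 kips.
Bearing (1.5 l_c t F_u ≤ 3.0 d t F_u): upper limit = 3.0·0.75·0.3125·58 = 40.78 kips.
  Edge l_c = 1.875 − 0.8125/2 = 1.469 → r_n = 39.93 kips; interior l_c = 2.625 − 0.8125 = 1.812 → r_n = 40.78 kips.
  R_n,bearing = 2·39.93 + 6·40.78 = 324.6 kips → 324.6 / 2 = 162 kips.
Bearing governs: 162 kips.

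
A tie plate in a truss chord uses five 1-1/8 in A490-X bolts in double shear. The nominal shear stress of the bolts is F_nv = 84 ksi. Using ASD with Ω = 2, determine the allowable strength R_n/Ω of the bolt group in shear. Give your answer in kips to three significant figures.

417 kips

A_b = π × 1.125² / 4 = 0.994 in².
R_n = F_nv · A_b · n · n_s = 84 × 0.994 × 5 × 2 = 835 kips.
Allowable strength R_n/Ω = 835 / 2 = 417 kips.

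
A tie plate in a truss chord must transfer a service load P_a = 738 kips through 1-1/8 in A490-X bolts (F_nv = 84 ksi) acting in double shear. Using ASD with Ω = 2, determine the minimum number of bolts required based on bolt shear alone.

9 bolts

A_b = π·1.125²/4 = 0.994 in².
Per-bolt allowable strength R_n/Ω = 84 × 0.994 × 2 / 2 = 83.5 kips.
n ≥ 738 / 83.5 = 8.839 → use 9 bolts.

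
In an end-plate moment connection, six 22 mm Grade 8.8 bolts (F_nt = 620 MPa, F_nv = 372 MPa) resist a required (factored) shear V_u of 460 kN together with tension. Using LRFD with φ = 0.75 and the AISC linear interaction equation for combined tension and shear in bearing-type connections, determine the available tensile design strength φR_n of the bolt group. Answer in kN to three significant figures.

612 kN

A_b = π·22²/4 = 380.1 mm²; f_rv = 460 × 1000 / (6 × 380.1) = 201.7 MPa.
F'_nt = 1.3 F_nt − (F_nt / φF_nv) f_rv = 1.3·620 − (620/(0.75·372))·201.7 = 357.8 MPa, capped at F_nt → F'_nt = 357.8 MPa.
R_n = F'_nt · A_b · n = 357.8 × 380.1 × 6 / 1000 = 816.1 kN.
Design strength φR_n = 0.75 × 816.1 = 612 kN.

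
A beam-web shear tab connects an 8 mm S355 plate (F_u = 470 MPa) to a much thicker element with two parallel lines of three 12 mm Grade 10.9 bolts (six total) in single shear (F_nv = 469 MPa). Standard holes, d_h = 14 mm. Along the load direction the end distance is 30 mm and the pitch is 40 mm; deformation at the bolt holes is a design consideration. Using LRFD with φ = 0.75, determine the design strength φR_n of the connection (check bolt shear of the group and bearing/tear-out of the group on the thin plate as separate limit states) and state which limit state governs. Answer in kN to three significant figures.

239 kN (bolt shear governs)

Bolt shear: A_b = π·12²/4 = 113.1 mm²; R_n = 469 × 113.1 × 6 × 1 / 1000 = 318.3 kN → 0.75 × 318.3 = 239 kN.
Bearing (1.2 l_c t F_u ≤ 2.4 d t F_u): upper limit = 2.4·12·8·470 / 1000 = 108.3 kN.
  Edge l_c = 30 − 14/2 = 23 → r_n = 103.8 kN; interior l_c = 40 − 14 = 26 → r_n = 108.3 kN.
  R_n,bearing = 2·103.8 + 4·108.3 = 640.7 kN → 0.75 × 640.7 = 481 kN.
Bolt shear governs: 239 kN.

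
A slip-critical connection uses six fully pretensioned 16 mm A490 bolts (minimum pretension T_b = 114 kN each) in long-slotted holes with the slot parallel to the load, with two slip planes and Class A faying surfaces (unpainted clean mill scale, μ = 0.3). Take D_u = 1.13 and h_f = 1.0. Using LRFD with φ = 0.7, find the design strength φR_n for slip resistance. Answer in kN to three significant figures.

325 kN

R_n = μ · D_u · h_f · T_b · n_s · n_b = 0.3 × 1.13 × 1.0 × 114 × 2 × 6 = 463.8 kN.
Design strength φR_n = 0.7 × 463.8 = 325 kN.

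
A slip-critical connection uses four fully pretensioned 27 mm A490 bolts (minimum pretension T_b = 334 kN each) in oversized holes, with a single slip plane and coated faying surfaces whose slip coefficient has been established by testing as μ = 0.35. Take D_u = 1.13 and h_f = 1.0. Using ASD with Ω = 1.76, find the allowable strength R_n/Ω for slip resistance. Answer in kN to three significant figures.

300 kN

R_n = μ · D_u · h_f · T_b · n_s · n_b = 0.35 × 1.13 × 1.0 × 334 × 1 × 4 = 528.4 kN.
Allowable strength R_n/Ω = 528.4 / 1.76 = 300 kN.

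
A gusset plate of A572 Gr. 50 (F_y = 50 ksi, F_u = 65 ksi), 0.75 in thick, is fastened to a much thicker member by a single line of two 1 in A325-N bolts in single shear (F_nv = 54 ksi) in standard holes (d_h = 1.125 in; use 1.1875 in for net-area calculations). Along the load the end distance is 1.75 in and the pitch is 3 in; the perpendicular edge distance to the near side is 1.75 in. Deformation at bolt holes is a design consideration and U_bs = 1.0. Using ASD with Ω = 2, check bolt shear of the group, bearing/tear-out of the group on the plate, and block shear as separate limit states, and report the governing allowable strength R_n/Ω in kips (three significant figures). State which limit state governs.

Bolt shear: A_b = π·1²/4 = 0.7854 in²; R_n = 54 × 0.7854 × 2 × 1 = 84.82 kips → 84.82 / 2 = 42.4 kips.
Bearing: edge l_c = 1.188, r_n = 69.47 kips; interior l_c = 1.875, r_n = 109.7 kips; R_n = 69.47 + 1·109.7 = 179.2 kips → 89.6 kips.
Block shear: A_gv = 3.562, A_nv = 2.227, A_nt = 0.8672 in²; R_n = min(0.6F_uA_nv, 0.6F_yA_gv) + U_bs·F_u·A_nt = 143.2 kips → 71.6 kips.
Bolt shear governs: 42.4 kips.

42.4 kips (bolt shear governs)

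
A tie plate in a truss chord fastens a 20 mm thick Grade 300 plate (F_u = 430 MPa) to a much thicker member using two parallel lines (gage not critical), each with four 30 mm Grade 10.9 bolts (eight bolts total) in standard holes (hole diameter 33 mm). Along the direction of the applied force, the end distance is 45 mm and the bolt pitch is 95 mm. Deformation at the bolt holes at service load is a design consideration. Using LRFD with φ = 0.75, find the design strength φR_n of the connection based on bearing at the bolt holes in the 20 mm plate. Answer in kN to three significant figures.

3230 kN

Per bolt r_n = 1.2 l_c t F_u ≤ 2.4 d t F_u; upper limit = 2.4 × 30 × 20 × 430 / 1000 = 619.2 kN.
Edge bolt: l_c = 45 − 33/2 = 28.5 mm → 1.2 × 28.5 × 20 × 430 / 1000 = 294.1 → r_n = 294.1 kN.
Interior bolts: l_c = 95 − 33 = 62 mm → 1.2 × 62 × 20 × 430 / 1000 = 639.8 → r_n = 619.2 kN.
R_n = 2 × 294.1 + 6 × 619.2 = 4303 kN.
Design strength φR_n = 0.75 × 4303 = 3230 kN.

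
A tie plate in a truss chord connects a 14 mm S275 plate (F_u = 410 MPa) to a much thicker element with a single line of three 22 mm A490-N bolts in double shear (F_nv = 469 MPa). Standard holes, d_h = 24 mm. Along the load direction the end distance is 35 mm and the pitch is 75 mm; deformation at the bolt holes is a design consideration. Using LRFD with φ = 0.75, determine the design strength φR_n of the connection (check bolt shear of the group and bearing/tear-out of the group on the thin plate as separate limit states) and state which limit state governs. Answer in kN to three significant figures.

573 kN (bearing governs)

Bolt shear: A_b = π·22²/4 = 380.1 mm²; R_n = 469 × 380.1 × 3 × 2 / 1000 = 1070 kN → 0.75 × 1070 = 802 kN.
Bearing (1.2 l_c t F_u ≤ 2.4 d t F_u): upper limit = 2.4·22·14·410 / 1000 = 303.1 kN.
  Edge l_c = 35 − 24/2 = 23 → r_n = 158.4 kN; interior l_c = 75 − 24 = 51 → r_n = 303.1 kN.
  R_n,bearing = 1·158.4 + 2·303.1 = 764.6 kN → 0.75 × 764.6 = 573 kN.
Bearing governs: 573 kN.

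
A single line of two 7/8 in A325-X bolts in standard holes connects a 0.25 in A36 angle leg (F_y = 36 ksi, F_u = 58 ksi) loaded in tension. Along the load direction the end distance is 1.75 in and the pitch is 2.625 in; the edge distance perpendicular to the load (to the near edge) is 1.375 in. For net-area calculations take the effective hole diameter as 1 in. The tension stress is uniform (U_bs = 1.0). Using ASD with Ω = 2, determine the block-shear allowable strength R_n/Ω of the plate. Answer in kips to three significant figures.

18.2 kips

Shear plane L_v = 1.75 + 1·2.625 = 4.375 in; A_gv = 4.375 × 0.25 = 1.094 in².
A_nv = (4.375 − 1.5·1) × 0.25 = 0.7188 in².
A_nt = (1.375 − 0.5·1) × 0.25 = 0.2188 in².
0.6 F_u A_nv = 25.01 kips; 0.6 F_y A_gv = 23.62 kips → shear yielding governs the shear term.
R_n = 23.62 + 1.0 × 58 × 0.2188 = 36.31 kips.
Allowable strength R_n/Ω = 36.31 / 2 = 18.2 kips.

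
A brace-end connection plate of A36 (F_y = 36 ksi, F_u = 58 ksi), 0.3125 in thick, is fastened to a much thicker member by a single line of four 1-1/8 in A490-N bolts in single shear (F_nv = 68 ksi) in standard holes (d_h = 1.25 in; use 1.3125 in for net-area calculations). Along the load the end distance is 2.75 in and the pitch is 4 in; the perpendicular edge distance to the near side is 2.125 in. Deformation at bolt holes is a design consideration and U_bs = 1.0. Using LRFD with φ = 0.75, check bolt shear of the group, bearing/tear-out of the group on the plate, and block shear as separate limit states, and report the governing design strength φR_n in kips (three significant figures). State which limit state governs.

Bolt shear: A_b = π·1.125²/4 = 0.994 in²; R_n = 68 × 0.994 × 4 × 1 = 270.4 kips → 0.75 × 270.4 = 203 kips.
Bearing: edge l_c = 2.125, r_n = 46.22 kips; interior l_c = 2.75, r_n = 48.94 kips; R_n = 46.22 + 3·48.94 = 193 kips → 145 kips.
Block shear: A_gv = 4.609, A_nv = 3.174, A_nt = 0.459 in²; R_n = min(0.6F_uA_nv, 0.6F_yA_gv) + U_bs·F_u·A_nt = 126.2 kips → 94.6 kips.
Block shear governs: 94.6 kips.

94.6 kips (block shear governs)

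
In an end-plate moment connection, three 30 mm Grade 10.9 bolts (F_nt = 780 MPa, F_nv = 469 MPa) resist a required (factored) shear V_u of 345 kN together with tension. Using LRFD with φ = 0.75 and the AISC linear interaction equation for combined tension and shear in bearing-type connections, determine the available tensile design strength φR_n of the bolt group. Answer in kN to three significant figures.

1040 kN

A_b = π·30²/4 = 706.9 mm²; f_rv = 345 × 1000 / (3 × 706.9) = 162.7 MPa.
F'_nt = 1.3 F_nt − (F_nt / φF_nv) f_rv = 1.3·780 − (780/(0.75·469))·162.7 = 653.2 MPa, capped at F_nt → F'_nt = 653.2 MPa.
R_n = F'_nt · A_b · n = 653.2 × 706.9 × 3 / 1000 = 1385 kN.
Design strength φR_n = 0.75 × 1385 = 1040 kN.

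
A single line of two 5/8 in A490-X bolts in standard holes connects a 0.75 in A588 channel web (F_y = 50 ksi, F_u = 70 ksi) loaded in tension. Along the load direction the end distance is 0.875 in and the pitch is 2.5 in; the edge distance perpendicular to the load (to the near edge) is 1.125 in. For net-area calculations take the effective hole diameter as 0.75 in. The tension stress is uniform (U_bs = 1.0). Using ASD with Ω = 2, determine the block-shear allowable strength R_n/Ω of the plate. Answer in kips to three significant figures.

55.1 kips

Shear plane L_v = 0.875 + 1·2.5 = 3.375 in; A_gv = 3.375 × 0.75 = 2.531 in².
A_nv = (3.375 − 1.5·0.75) × 0.75 = 1.688 in².
A_nt = (1.125 − 0.5·0.75) × 0.75 = 0.5625 in².
0.6 F_u A_nv = 70.88 kips; 0.6 F_y A_gv = 75.94 kips → shear rupture governs the shear term.
R_n = 70.88 + 1.0 × 70 × 0.5625 = 110.2 kips.
Allowable strength R_n/Ω = 110.2 / 2 = 55.1 kips.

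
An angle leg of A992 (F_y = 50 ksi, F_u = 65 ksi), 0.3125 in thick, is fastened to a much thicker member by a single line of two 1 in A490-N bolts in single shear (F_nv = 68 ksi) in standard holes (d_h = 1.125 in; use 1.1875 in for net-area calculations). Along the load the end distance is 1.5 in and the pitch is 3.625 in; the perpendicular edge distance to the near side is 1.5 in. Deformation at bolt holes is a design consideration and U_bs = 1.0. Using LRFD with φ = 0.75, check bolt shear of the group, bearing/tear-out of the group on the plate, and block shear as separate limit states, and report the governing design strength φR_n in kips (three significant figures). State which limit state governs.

44.4 kips (block shear governs)

Bolt shear: A_b = π·1²/4 = 0.7854 in²; R_n = 68 × 0.7854 × 2 × 1 = 106.8 kips → 0.75 × 106.8 = 80.1 kips.
Bearing: edge l_c = 0.9375, r_n = 22.85 kips; interior l_c = 2.5, r_n = 48.75 kips; R_n = 22.85 + 1·48.75 = 71.6 kips → 53.7 kips.
Block shear: A_gv = 1.602, A_nv = 1.045, A_nt = 0.2832 in²; R_n = min(0.6F_uA_nv, 0.6F_yA_gv) + U_bs·F_u·A_nt = 59.16 kips → 44.4 kips.
Block shear governs: 44.4 kips.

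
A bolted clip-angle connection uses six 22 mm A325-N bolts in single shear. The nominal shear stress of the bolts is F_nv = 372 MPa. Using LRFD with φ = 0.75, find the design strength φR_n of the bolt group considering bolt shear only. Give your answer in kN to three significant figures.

A_b = π × 22² / 4 = 380.1 mm².
R_n = F_nv · A_b · n · n_s = 372 × 380.1 × 6 × 1 / 1000 = 848.5 kN.
Design strength φR_n = 0.75 × 848.5 = 636 kN.

636 kN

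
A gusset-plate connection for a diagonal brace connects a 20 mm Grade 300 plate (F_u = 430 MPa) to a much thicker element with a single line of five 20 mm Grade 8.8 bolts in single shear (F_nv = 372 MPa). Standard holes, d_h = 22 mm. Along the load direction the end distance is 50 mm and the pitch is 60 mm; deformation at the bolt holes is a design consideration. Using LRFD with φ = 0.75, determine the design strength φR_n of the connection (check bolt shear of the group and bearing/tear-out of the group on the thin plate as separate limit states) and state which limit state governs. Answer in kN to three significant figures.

438 kN (bolt shear governs)

Bolt shear: A_b = π·20²/4 = 314.2 mm²; R_n = 372 × 314.2 × 5 × 1 / 1000 = 584.3 kN → 0.75 × 584.3 = 438 kN.
Bearing (1.2 l_c t F_u ≤ 2.4 d t F_u): upper limit = 2.4·20·20·430 / 1000 = 412.8 kN.
  Edge l_c = 50 − 22/2 = 39 → r_n = 402.5 kN; interior l_c = 60 − 22 = 38 → r_n = 392.2 kN.
  R_n,bearing = 1·402.5 + 4·392.2 = 1971 kN → 0.75 × 1971 = 1480 kN.
Bolt shear governs: 438 kN.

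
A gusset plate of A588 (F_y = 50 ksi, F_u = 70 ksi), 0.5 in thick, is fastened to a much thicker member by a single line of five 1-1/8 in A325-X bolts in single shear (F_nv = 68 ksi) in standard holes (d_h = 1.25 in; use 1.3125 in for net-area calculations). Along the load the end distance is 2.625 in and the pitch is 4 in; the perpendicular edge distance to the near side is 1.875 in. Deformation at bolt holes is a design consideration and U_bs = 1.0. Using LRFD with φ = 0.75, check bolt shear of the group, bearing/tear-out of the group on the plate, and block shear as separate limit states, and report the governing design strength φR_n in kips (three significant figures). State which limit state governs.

232 kips (block shear governs)

Bolt shear: A_b = π·1.125²/4 = 0.994 in²; R_n = 68 × 0.994 × 5 × 1 = 338 kips → 0.75 × 338 = 253 kips.
Bearing: edge l_c = 2, r_n = 84 kips; interior l_c = 2.75, r_n = 94.5 kips; R_n = 84 + 4·94.5 = 462 kips → 346 kips.
Block shear: A_gv = 9.312, A_nv = 6.359, A_nt = 0.6094 in²; R_n = min(0.6F_uA_nv, 0.6F_yA_gv) + U_bs·F_u·A_nt = 309.8 kips → 232 kips.
Block shear governs: 232 kips.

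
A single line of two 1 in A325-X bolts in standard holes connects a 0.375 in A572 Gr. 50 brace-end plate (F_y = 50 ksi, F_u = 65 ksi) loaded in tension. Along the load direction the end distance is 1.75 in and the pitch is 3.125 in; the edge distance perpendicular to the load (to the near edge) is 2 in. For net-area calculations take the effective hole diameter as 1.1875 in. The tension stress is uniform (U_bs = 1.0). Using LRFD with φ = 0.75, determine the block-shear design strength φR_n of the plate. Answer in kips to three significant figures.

Shear plane L_v = 1.75 + 1·3.125 = 4.875 in; A_gv = 4.875 × 0.375 = 1.828 in².
A_nv = (4.875 − 1.5·1.1875) × 0.375 = 1.16 in².
A_nt = (2 − 0.5·1.1875) × 0.375 = 0.5273 in².
0.6 F_u A_nv = 45.25 kips; 0.6 F_y A_gv = 54.84 kips → shear rupture governs the shear term.
R_n = 45.25 + 1.0 × 65 × 0.5273 = 79.52 kips.
Design strength φR_n = 0.75 × 79.52 = 59.6 kips.

59.6 kips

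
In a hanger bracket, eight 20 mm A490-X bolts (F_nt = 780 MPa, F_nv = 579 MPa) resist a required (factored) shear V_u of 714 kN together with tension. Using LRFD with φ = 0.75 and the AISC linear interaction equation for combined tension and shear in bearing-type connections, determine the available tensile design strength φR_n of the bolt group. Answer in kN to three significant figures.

A_b = π·20²/4 = 314.2 mm²; f_rv = 714 × 1000 / (8 × 314.2) = 284.1 MPa.
F'_nt = 1.3 F_nt − (F_nt / φF_nv) f_rv = 1.3·780 − (780/(0.75·579))·284.1 = 503.7 MPa, capped at F_nt → F'_nt = 503.7 MPa.
R_n = F'_nt · A_b · n = 503.7 × 314.2 × 8 / 1000 = 1266 kN.
Design strength φR_n = 0.75 × 1266 = 949 kN.

949 kN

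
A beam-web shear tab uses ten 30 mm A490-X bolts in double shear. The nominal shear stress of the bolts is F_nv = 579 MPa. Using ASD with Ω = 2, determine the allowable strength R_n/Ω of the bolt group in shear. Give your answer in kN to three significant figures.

A_b = π × 30² / 4 = 706.9 mm².
R_n = F_nv · A_b · n · n_s = 579 × 706.9 × 10 × 2 / 1000 = 8185 kN.
Allowable strength R_n/Ω = 8185 / 2 = 4090 kN.

4090 kN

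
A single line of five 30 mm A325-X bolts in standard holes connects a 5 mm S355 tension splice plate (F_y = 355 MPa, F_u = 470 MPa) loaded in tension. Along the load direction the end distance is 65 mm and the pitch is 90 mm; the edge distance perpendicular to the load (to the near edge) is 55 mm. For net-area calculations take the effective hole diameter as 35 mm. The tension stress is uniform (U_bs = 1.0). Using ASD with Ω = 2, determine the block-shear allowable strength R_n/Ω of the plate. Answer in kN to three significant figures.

Shear plane L_v = 65 + 4·90 = 425 mm; A_gv = 425 × 5 = 2125 mm².
A_nv = (425 − 4.5·35) × 5 = 1338 mm².
A_nt = (55 − 0.5·35) × 5 = 187.5 mm².
0.6 F_u A_nv = 377.2 kN; 0.6 F_y A_gv = 452.6 kN → shear rupture governs the shear term.
R_n = 377.2 + 1.0 × 470 × 187.5 / 1000 = 465.3 kN.
Allowable strength R_n/Ω = 465.3 / 2 = 233 kN.

233 kN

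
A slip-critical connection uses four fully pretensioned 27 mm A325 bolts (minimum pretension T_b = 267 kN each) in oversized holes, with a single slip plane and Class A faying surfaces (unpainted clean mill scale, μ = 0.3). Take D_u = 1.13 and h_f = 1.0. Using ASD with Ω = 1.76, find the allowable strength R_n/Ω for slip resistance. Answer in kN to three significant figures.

R_n = μ · D_u · h_f · T_b · n_s · n_b = 0.3 × 1.13 × 1.0 × 267 × 1 × 4 = 362.1 kN.
Allowable strength R_n/Ω = 362.1 / 1.76 = 206 kN.

206 kN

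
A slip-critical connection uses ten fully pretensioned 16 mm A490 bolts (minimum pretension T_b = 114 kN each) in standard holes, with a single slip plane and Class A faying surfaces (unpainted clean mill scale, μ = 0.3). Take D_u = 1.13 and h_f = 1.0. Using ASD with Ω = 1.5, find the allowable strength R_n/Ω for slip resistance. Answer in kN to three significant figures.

258 kN

R_n = μ · D_u · h_f · T_b · n_s · n_b = 0.3 × 1.13 × 1.0 × 114 × 1 × 10 = 386.5 kN.
Allowable strength R_n/Ω = 386.5 / 1.5 = 258 kN.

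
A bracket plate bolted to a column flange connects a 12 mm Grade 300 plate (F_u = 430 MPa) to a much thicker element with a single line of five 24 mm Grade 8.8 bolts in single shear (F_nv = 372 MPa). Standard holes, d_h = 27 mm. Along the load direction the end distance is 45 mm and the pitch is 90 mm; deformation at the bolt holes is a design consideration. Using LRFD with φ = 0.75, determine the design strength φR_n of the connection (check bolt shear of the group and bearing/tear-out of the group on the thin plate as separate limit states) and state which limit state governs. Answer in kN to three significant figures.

Bolt shear: A_b = π·24²/4 = 452.4 mm²; R_n = 372 × 452.4 × 5 × 1 / 1000 = 841.4 kN → 0.75 × 841.4 = 631 kN.
Bearing (1.2 l_c t F_u ≤ 2.4 d t F_u): upper limit = 2.4·24·12·430 / 1000 = 297.2 kN.
  Edge l_c = 45 − 27/2 = 31.5 → r_n = 195 kN; interior l_c = 90 − 27 = 63 → r_n = 297.2 kN.
  R_n,bearing = 1·195 + 4·297.2 = 1384 kN → 0.75 × 1384 = 1040 kN.
Bolt shear governs: 631 kN.

631 kN (bolt shear governs)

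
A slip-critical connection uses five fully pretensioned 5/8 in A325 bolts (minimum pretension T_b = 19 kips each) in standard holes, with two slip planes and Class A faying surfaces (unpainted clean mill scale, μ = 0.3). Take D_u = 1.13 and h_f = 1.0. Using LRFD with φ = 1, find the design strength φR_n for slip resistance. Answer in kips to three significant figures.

64.4 kips

R_n = μ · D_u · h_f · T_b · n_s · n_b = 0.3 × 1.13 × 1.0 × 19 × 2 × 5 = 64.41 kips.
Design strength φR_n = 1 × 64.41 = 64.4 kips.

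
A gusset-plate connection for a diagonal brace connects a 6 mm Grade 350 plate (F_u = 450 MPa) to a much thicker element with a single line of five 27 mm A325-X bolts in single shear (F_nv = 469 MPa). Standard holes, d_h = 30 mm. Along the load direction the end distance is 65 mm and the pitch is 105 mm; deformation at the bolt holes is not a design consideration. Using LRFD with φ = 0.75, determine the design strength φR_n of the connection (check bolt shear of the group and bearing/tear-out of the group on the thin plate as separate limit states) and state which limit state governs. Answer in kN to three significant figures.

Bolt shear: A_b = π·27²/4 = 572.6 mm²; R_n = 469 × 572.6 × 5 × 1 / 1000 = 1343 kN → 0.75 × 1343 = 1010 kN.
Bearing (1.5 l_c t F_u ≤ 3.0 d t F_u): upper limit = 3.0·27·6·450 / 1000 = 218.7 kN.
  Edge l_c = 65 − 30/2 = 50 → r_n = 202.5 kN; interior l_c = 105 − 30 = 75 → r_n = 218.7 kN.
  R_n,bearing = 1·202.5 + 4·218.7 = 1077 kN → 0.75 × 1077 = 808 kN.
Bearing governs: 808 kN.

808 kN (bearing governs)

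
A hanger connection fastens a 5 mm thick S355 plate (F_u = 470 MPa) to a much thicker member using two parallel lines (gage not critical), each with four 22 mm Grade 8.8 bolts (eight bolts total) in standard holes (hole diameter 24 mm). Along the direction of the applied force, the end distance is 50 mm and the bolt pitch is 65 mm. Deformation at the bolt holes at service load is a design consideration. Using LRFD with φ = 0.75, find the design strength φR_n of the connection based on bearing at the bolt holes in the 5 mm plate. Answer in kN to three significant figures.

Per bolt r_n = 1.2 l_c t F_u ≤ 2.4 d t F_u; upper limit = 2.4 × 22 × 5 × 470 / 1000 = 124.1 kN.
Edge bolt: l_c = 50 − 24/2 = 38 mm → 1.2 × 38 × 5 × 470 / 1000 = 107.2 → r_n = 107.2 kN.
Interior bolts: l_c = 65 − 24 = 41 mm → 1.2 × 41 × 5 × 470 / 1000 = 115.6 → r_n = 115.6 kN.
R_n = 2 × 107.2 + 6 × 115.6 = 908 kN.
Design strength φR_n = 0.75 × 908 = 681 kN.

681 kN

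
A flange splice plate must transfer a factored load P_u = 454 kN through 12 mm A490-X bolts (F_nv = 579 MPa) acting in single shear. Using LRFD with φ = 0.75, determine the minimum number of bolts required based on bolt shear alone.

10 bolts

A_b = π·12²/4 = 113.1 mm².
Per-bolt design strength φR_n = 0.75 × 579 × 113.1 × 1 / 1000 = 49.11 kN.
n ≥ 454 / 49.11 = 9.244 → use 10 bolts.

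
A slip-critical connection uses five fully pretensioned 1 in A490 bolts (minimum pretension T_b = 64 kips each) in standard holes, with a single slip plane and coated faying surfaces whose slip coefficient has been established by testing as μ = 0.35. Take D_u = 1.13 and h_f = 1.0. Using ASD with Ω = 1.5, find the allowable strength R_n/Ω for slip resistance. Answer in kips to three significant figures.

R_n = μ · D_u · h_f · T_b · n_s · n_b = 0.35 × 1.13 × 1.0 × 64 × 1 × 5 = 126.6 kips.
Allowable strength R_n/Ω = 126.6 / 1.5 = 84.4 kips.

84.4 kips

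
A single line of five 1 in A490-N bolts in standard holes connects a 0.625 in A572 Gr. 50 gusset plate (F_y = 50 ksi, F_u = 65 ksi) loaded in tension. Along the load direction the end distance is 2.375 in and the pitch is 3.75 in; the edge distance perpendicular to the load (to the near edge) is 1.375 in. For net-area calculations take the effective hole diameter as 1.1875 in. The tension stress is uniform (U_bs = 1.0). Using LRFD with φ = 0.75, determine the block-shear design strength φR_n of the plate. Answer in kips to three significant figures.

244 kips

Shear plane L_v = 2.375 + 4·3.75 = 17.38 in; A_gv = 17.38 × 0.625 = 10.86 in².
A_nv = (17.38 − 4.5·1.1875) × 0.625 = 7.52 in².
A_nt = (1.375 − 0.5·1.1875) × 0.625 = 0.4883 in².
0.6 F_u A_nv = 293.3 kips; 0.6 F_y A_gv = 325.8 kips → shear rupture governs the shear term.
R_n = 293.3 + 1.0 × 65 × 0.4883 = 325 kips.
Design strength φR_n = 0.75 × 325 = 244 kips.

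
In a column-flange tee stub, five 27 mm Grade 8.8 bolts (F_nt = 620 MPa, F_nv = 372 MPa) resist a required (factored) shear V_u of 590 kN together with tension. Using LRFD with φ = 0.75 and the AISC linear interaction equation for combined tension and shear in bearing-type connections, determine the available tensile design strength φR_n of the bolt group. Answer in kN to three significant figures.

A_b = π·27²/4 = 572.6 mm²; f_rv = 590 × 1000 / (5 × 572.6) = 206.1 MPa.
F'_nt = 1.3 F_nt − (F_nt / φF_nv) f_rv = 1.3·620 − (620/(0.75·372))·206.1 = 348 MPa, capped at F_nt → F'_nt = 348 MPa.
R_n = F'_nt · A_b · n = 348 × 572.6 × 5 / 1000 = 996.3 kN.
Design strength φR_n = 0.75 × 996.3 = 747 kN.

747 kN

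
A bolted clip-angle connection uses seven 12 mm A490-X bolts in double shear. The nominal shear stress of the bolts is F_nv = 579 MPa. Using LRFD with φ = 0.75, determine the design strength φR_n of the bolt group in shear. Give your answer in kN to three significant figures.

688 kN

A_b = π × 12² / 4 = 113.1 mm².
R_n = F_nv · A_b · n · n_s = 579 × 113.1 × 7 × 2 / 1000 = 916.8 kN.
Design strength φR_n = 0.75 × 916.8 = 688 kN.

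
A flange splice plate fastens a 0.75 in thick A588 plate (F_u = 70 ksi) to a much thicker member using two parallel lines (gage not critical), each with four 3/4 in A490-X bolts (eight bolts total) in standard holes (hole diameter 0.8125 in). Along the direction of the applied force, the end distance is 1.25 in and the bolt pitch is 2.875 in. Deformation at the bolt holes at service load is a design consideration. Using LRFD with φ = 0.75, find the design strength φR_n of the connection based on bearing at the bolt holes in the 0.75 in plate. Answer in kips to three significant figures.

Per bolt r_n = 1.2 l_c t F_u ≤ 2.4 d t F_u; upper limit = 2.4 × 0.75 × 0.75 × 70 = 94.5 kips.
Edge bolt: l_c = 1.25 − 0.8125/2 = 0.8438 in → 1.2 × 0.8438 × 0.75 × 70 = 53.16 → r_n = 53.16 kips.
Interior bolts: l_c = 2.875 − 0.8125 = 2.062 in → 1.2 × 2.062 × 0.75 × 70 = 129.9 → r_n = 94.5 kips.
R_n = 2 × 53.16 + 6 × 94.5 = 673.3 kips.
Design strength φR_n = 0.75 × 673.3 = 505 kips.

505 kips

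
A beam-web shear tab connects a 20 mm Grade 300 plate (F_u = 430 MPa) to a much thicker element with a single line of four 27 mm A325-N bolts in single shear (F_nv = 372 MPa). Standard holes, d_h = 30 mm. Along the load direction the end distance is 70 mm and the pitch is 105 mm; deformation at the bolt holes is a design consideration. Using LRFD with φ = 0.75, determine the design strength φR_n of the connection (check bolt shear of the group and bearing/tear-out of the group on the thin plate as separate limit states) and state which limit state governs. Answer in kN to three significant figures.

Bolt shear: A_b = π·27²/4 = 572.6 mm²; R_n = 372 × 572.6 × 4 × 1 / 1000 = 852 kN → 0.75 × 852 = 639 kN.
Bearing (1.2 l_c t F_u ≤ 2.4 d t F_u): upper limit = 2.4·27·20·430 / 1000 = 557.3 kN.
  Edge l_c = 70 − 30/2 = 55 → r_n = 557.3 kN; interior l_c = 105 − 30 = 75 → r_n = 557.3 kN.
  R_n,bearing = 1·557.3 + 3·557.3 = 2229 kN → 0.75 × 2229 = 1670 kN.
Bolt shear governs: 639 kN.

639 kN (bolt shear governs)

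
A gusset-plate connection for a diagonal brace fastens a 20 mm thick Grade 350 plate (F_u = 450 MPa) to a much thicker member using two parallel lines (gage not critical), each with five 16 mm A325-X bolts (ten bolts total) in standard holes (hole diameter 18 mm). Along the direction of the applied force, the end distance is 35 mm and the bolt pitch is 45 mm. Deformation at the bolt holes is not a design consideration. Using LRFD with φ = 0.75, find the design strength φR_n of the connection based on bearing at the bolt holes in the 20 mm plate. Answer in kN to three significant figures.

Per bolt r_n = 1.5 l_c t F_u ≤ 3.0 d t F_u; upper limit = 3.0 × 16 × 20 × 450 / 1000 = 432 kN.
Edge bolt: l_c = 35 − 18/2 = 26 mm → 1.5 × 26 × 20 × 450 / 1000 = 351 → r_n = 351 kN.
Interior bolts: l_c = 45 − 18 = 27 mm → 1.5 × 27 × 20 × 450 / 1000 = 364.5 → r_n = 364.5 kN.
R_n = 2 × 351 + 8 × 364.5 = 3618 kN.
Design strength φR_n = 0.75 × 3618 = 2710 kN.

2710 kN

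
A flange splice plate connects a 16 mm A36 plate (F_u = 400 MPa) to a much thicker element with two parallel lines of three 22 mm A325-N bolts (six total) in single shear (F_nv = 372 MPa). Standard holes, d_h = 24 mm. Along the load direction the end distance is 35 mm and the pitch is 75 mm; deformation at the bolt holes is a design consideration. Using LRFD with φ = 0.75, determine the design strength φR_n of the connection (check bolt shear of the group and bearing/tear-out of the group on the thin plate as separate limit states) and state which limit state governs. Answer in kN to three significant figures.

636 kN (bolt shear governs)

Bolt shear: A_b = π·22²/4 = 380.1 mm²; R_n = 372 × 380.1 × 6 × 1 / 1000 = 848.5 kN → 0.75 × 848.5 = 636 kN.
Bearing (1.2 l_c t F_u ≤ 2.4 d t F_u): upper limit = 2.4·22·16·400 / 1000 = 337.9 kN.
  Edge l_c = 35 − 24/2 = 23 → r_n = 176.6 kN; interior l_c = 75 − 24 = 51 → r_n = 337.9 kN.
  R_n,bearing = 2·176.6 + 4·337.9 = 1705 kN → 0.75 × 1705 = 1280 kN.
Bolt shear governs: 636 kN.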